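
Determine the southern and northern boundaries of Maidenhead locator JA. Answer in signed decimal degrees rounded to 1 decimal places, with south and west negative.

Field J=9, A=0: +9·20° lon, +0·10° lat → SW at lon 0°, lat -90°.
Cell spans 20° lon × 10° lat.
south -90.0, north -80.0.

-90.0, -80.0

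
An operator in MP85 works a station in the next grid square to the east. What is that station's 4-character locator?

Longitude square 8; +1 → 9.
The latitude characters are unchanged.

MP95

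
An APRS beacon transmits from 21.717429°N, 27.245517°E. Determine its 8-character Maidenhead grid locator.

Offset from 180°W / 90°S: lon 207.24552°, lat 111.71743°.
Field: 207.24552/20 → 10 → K, 111.71743/10 → 11 → L; chars KL.
Square: 7.24552/2 → 3, 1.71743/1 → 1; chars 31.
Subsquare: 1.24552/0.0833333 → 14 → o, 0.71743/0.0416667 → 17 → r; chars or.
Extended square: 0.07885/0.00833333 → 9, 0.00910/0.00416667 → 2; chars 92.

KL31or92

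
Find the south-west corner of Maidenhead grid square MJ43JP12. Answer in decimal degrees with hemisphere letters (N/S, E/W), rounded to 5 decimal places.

3.63333° N, 68.75833° E

Field M=12, J=9: +12·20° lon, +9·10° lat → SW at lon 60°, lat 0°.
Square 4, 3: +4·2° lon, +3·1° lat → SW at lon 68°, lat 3°.
Subsquare j=9, p=15: +9·0.0833333° lon, +15·0.0416667° lat → SW at lon 68.75°, lat 3.625°.
Extended square 1, 2: +1·0.00833333° lon, +2·0.00416667° lat → SW at lon 68.7583°, lat 3.63333°.
latitude 3.63333° N, longitude 68.75833° E.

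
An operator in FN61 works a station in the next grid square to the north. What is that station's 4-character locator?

FN62

Latitude square 1; +1 → 2.
The longitude characters are unchanged.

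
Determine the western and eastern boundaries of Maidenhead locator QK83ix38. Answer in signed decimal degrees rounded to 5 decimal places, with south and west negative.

156.69167, 156.70000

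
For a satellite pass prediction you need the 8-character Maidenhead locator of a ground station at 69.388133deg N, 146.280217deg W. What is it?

Add 180° to longitude and 90° to latitude: 33.71978, 159.38813.
Field (20°×10°, letters A–R): 33.71978/20 → 1 → B, 159.38813/10 → 15 → P; chars BP.
Square (2°×1°, digits 0–9): 13.71978/2 → 6, 9.38813/1 → 9; chars 69.
Subsquare (5′×2.5′, letters a–x): 1.71978/0.0833333 → 20 → u, 0.38813/0.0416667 → 9 → j; chars uj.
Extended square (30″×15″, digits 0–9): 0.05312/0.00833333 → 6, 0.01313/0.00416667 → 3; chars 63.

BP69uj63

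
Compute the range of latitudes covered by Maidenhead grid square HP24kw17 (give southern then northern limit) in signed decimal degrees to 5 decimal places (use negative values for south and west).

64.94583, 64.95000

Field H=7, P=15: +7·20° lon, +15·10° lat → SW at lon -40°, lat 60°.
Square 2, 4: +2·2° lon, +4·1° lat → SW at lon -36°, lat 64°.
Subsquare k=10, w=22: +10·0.0833333° lon, +22·0.0416667° lat → SW at lon -35.1667°, lat 64.9167°.
Extended square 1, 7: +1·0.00833333° lon, +7·0.00416667° lat → SW at lon -35.1583°, lat 64.9458°.
Cell spans 0.00833333° lon × 0.00416667° lat.
south 64.94583, north 64.95000.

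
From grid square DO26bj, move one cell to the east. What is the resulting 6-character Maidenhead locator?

DO26cj

Longitude subsquare b = 1; +1 → 2 = c.
The latitude characters are unchanged.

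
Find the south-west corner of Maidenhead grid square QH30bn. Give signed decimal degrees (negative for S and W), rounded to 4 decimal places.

Field Q=16, H=7: +16·20° lon, +7·10° lat → SW at lon 140°, lat -20°.
Square 3, 0: +3·2° lon, +0·1° lat → SW at lon 146°, lat -20°.
Subsquare b=1, n=13: +1·0.0833333° lon, +13·0.0416667° lat → SW at lon 146.083°, lat -19.4583°.
latitude -19.4583, longitude 146.0833.

-19.4583, 146.0833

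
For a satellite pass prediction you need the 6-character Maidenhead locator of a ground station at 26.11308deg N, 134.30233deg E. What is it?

Shift to the Maidenhead origin (180°W, 90°S): lon 314.3023, lat 116.1131.
Field: 314.3023/20 → 15 → P, 116.1131/10 → 11 → L; chars PL.
Square: 14.3023/2 → 7, 6.1131/1 → 6; chars 76.
Subsquare: 0.3023/0.0833333 → 3 → d, 0.1131/0.0416667 → 2 → c; chars dc.

PL76dc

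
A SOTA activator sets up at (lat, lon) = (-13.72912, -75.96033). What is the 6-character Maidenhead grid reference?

Shift to the Maidenhead origin (180°W, 90°S): lon 104.0397, lat 76.2709.
Field (20°×10°, letters A–R): lon ⌊104.0397/20⌋ = 5 → F; lat ⌊76.2709/10⌋ = 7 → H.
Square (2°×1°, digits 0–9): lon ⌊4.0397/2⌋ = 2; lat ⌊6.2709/1⌋ = 6.
Subsquare (5′×2.5′, letters a–x): lon ⌊0.0397/0.0833333⌋ = 0 → a; lat ⌊0.2709/0.0416667⌋ = 6 → g.

FH26ag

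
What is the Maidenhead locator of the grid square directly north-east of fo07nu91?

FO07ou02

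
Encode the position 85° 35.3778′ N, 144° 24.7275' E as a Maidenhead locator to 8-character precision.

Shift to the Maidenhead origin (180°W, 90°S): lon 324.41213, lat 175.58963.
Field: 324.41213/20 → 16 → Q, 175.58963/10 → 17 → R; chars QR.
Square: 4.41213/2 → 2, 5.58963/1 → 5; chars 25.
Subsquare: 0.41213/0.0833333 → 4 → e, 0.58963/0.0416667 → 14 → o; chars eo.
Extended square: 0.07879/0.00833333 → 9, 0.00630/0.00416667 → 1; chars 91.

QR25eo91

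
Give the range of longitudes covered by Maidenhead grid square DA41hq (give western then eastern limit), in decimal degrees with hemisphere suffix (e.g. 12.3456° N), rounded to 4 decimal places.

111.4167° W, 111.3333° W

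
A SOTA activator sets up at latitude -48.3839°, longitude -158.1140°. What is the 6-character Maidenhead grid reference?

Add 180° to longitude and 90° to latitude: 21.8860, 41.6161.
Field: 21.8860/20 → 1 → B, 41.6161/10 → 4 → E; chars BE.
Square: 1.8860/2 → 0, 1.6161/1 → 1; chars 01.
Subsquare: 1.8860/0.0833333 → 22 → w, 0.6161/0.0416667 → 14 → o; chars wo.

BE01wo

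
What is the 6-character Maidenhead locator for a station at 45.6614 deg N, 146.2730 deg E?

QN35dp

Shift to the Maidenhead origin (180°W, 90°S): lon 326.2730, lat 135.6614.
Field: 326.2730/20 → 16 → Q, 135.6614/10 → 13 → N; chars QN.
Square: 6.2730/2 → 3, 5.6614/1 → 5; chars 35.
Subsquare: 0.2730/0.0833333 → 3 → d, 0.6614/0.0416667 → 15 → p; chars dp.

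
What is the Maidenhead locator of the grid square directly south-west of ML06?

Longitude square 0; −1 → -1, wraps to 9, carry into field.
Longitude field M = 12; −1 → 11 = L.
Latitude square 6; −1 → 5.

LL95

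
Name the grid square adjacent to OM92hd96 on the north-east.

OM92id07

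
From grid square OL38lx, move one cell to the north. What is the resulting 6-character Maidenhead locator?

Latitude subsquare x = 23; +1 → 24, wraps to 0 = a, carry into square.
Latitude square 8; +1 → 9.
The longitude characters are unchanged.

OL39la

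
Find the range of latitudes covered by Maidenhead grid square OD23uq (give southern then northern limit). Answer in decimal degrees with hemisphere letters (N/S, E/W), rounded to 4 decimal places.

56.3333° S, 56.2917° S

Field O=14, D=3: +14·20° lon, +3·10° lat → SW at lon 100°, lat -60°.
Square 2, 3: +2·2° lon, +3·1° lat → SW at lon 104°, lat -57°.
Subsquare u=20, q=16: +20·0.0833333° lon, +16·0.0416667° lat → SW at lon 105.667°, lat -56.3333°.
Cell spans 0.0833333° lon × 0.0416667° lat.
south 56.3333° S, north 56.2917° S.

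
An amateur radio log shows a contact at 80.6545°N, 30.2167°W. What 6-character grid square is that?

Offset from 180°W / 90°S: lon 149.7833°, lat 170.6545°.
Field (20°×10°, letters A–R): lon ⌊149.7833/20⌋ = 7 → H; lat ⌊170.6545/10⌋ = 17 → R.
Square (2°×1°, digits 0–9): lon ⌊9.7833/2⌋ = 4; lat ⌊0.6545/1⌋ = 0.
Subsquare (5′×2.5′, letters a–x): lon ⌊1.7833/0.0833333⌋ = 21 → v; lat ⌊0.6545/0.0416667⌋ = 15 → p.

HR40vp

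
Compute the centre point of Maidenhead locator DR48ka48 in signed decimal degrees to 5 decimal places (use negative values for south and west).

88.03542, -111.12917

Field D=3, R=17: +3·20° lon, +17·10° lat → SW at lon -120°, lat 80°.
Square 4, 8: +4·2° lon, +8·1° lat → SW at lon -112°, lat 88°.
Subsquare k=10, a=0: +10·0.0833333° lon, +0·0.0416667° lat → SW at lon -111.167°, lat 88°.
Extended square 4, 8: +4·0.00833333° lon, +8·0.00416667° lat → SW at lon -111.133°, lat 88.0333°.
Cell spans 0.00833333° lon × 0.00416667° lat. Centre is SW corner plus half of each.
latitude 88.03542, longitude -111.12917.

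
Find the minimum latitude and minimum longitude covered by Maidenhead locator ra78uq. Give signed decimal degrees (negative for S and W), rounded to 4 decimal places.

-81.3333, 175.6667

Field R=17, A=0: +17·20° lon, +0·10° lat → SW at lon 160°, lat -90°.
Square 7, 8: +7·2° lon, +8·1° lat → SW at lon 174°, lat -82°.
Subsquare u=20, q=16: +20·0.0833333° lon, +16·0.0416667° lat → SW at lon 175.667°, lat -81.3333°.
latitude -81.3333, longitude 175.6667.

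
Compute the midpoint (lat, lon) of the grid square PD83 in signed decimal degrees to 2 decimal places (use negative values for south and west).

Field P=15, D=3: +15·20° lon, +3·10° lat → SW at lon 120°, lat -60°.
Square 8, 3: +8·2° lon, +3·1° lat → SW at lon 136°, lat -57°.
Cell spans 2° lon × 1° lat. Centre is SW corner plus half of each.
latitude -56.50, longitude 137.00.

-56.50, 137.00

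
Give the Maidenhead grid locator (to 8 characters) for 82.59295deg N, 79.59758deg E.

MR92to12

Add 180° to longitude and 90° to latitude: 259.59758, 172.59295.
Field (20°×10°, letters A–R): 259.59758/20 → 12 → M, 172.59295/10 → 17 → R; chars MR.
Square (2°×1°, digits 0–9): 19.59758/2 → 9, 2.59295/1 → 2; chars 92.
Subsquare (5′×2.5′, letters a–x): 1.59758/0.0833333 → 19 → t, 0.59295/0.0416667 → 14 → o; chars to.
Extended square (30″×15″, digits 0–9): 0.01425/0.00833333 → 1, 0.00962/0.00416667 → 2; chars 12.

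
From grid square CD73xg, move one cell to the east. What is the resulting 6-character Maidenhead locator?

Longitude subsquare x = 23; +1 → 24, wraps to 0 = a, carry into square.
Longitude square 7; +1 → 8.
The latitude characters are unchanged.

CD83ag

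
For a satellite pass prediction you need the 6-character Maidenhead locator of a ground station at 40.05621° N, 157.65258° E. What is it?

QN80tb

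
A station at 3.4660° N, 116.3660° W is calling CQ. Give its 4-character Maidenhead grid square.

Offset from 180°W / 90°S: lon 63.63°, lat 93.47°.
Field: lon ⌊63.63/20⌋ = 3 → D; lat ⌊93.47/10⌋ = 9 → J.
Square: lon ⌊3.63/2⌋ = 1; lat ⌊3.47/1⌋ = 3.

DJ13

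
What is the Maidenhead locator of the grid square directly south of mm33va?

Latitude subsquare a = 0; −1 → -1, wraps to 23 = x, carry into square.
Latitude square 3; −1 → 2.
The longitude characters are unchanged.

MM32vx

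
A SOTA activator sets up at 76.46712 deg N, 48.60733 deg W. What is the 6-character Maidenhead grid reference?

GQ56ql

Add 180° to longitude and 90° to latitude: 131.3927, 166.4671.
Field: 131.3927/20 → 6 → G, 166.4671/10 → 16 → Q; chars GQ.
Square: 11.3927/2 → 5, 6.4671/1 → 6; chars 56.
Subsquare: 1.3927/0.0833333 → 16 → q, 0.4671/0.0416667 → 11 → l; chars ql.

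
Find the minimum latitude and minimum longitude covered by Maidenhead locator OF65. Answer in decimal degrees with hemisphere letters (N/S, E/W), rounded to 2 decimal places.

35.00° S, 112.00° E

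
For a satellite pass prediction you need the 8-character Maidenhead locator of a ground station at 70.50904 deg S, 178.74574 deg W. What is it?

Shift to the Maidenhead origin (180°W, 90°S): lon 1.25426, lat 19.49096.
Field: lon ⌊1.25426/20⌋ = 0 → A; lat ⌊19.49096/10⌋ = 1 → B.
Square: lon ⌊1.25426/2⌋ = 0; lat ⌊9.49096/1⌋ = 9.
Subsquare: lon ⌊1.25426/0.0833333⌋ = 15 → p; lat ⌊0.49096/0.0416667⌋ = 11 → l.
Extended square: lon ⌊0.00426/0.00833333⌋ = 0; lat ⌊0.03263/0.00416667⌋ = 7.

AB09pl07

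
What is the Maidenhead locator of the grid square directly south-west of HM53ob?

Longitude subsquare o = 14; −1 → 13 = n.
Latitude subsquare b = 1; −1 → 0 = a.

HM53na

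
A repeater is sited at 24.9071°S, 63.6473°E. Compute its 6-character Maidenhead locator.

Add 180° to longitude and 90° to latitude: 243.6473, 65.0929.
Field: 243.6473/20 → 12 → M, 65.0929/10 → 6 → G; chars MG.
Square: 3.6473/2 → 1, 5.0929/1 → 5; chars 15.
Subsquare: 1.6473/0.0833333 → 19 → t, 0.0929/0.0416667 → 2 → c; chars tc.

MG15tc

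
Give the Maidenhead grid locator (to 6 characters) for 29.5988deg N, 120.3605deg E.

PL09eo

Shift to the Maidenhead origin (180°W, 90°S): lon 300.3605, lat 119.5988.
Field: 300.3605/20 → 15 → P, 119.5988/10 → 11 → L; chars PL.
Square: 0.3605/2 → 0, 9.5988/1 → 9; chars 09.
Subsquare: 0.3605/0.0833333 → 4 → e, 0.5988/0.0416667 → 14 → o; chars eo.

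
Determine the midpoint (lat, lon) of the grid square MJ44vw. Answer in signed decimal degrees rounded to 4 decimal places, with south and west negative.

Field M=12, J=9: +12·20° lon, +9·10° lat → SW at lon 60°, lat 0°.
Square 4, 4: +4·2° lon, +4·1° lat → SW at lon 68°, lat 4°.
Subsquare v=21, w=22: +21·0.0833333° lon, +22·0.0416667° lat → SW at lon 69.75°, lat 4.91667°.
Cell spans 0.0833333° lon × 0.0416667° lat. Centre is SW corner plus half of each.
latitude 4.9375, longitude 69.7917.

4.9375, 69.7917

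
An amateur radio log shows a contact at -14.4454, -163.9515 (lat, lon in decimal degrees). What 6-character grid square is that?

AH85an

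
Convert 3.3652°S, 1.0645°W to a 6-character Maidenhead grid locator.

II96lp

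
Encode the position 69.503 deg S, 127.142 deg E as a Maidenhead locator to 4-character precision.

PC30

Offset from 180°W / 90°S: lon 307.14°, lat 20.50°.
Field: lon ⌊307.14/20⌋ = 15 → P; lat ⌊20.50/10⌋ = 2 → C.
Square: lon ⌊7.14/2⌋ = 3; lat ⌊0.50/1⌋ = 0.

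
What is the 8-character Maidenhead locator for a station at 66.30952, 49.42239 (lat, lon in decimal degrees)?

LP46rh04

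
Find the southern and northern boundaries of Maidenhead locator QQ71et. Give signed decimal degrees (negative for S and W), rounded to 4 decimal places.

71.7917, 71.8333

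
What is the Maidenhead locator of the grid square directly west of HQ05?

GQ95

Longitude square 0; −1 → -1, wraps to 9, carry into field.
Longitude field H = 7; −1 → 6 = G.
The latitude characters are unchanged.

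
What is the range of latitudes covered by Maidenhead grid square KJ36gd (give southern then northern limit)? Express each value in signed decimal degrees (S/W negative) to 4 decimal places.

Field K=10, J=9: +10·20° lon, +9·10° lat → SW at lon 20°, lat 0°.
Square 3, 6: +3·2° lon, +6·1° lat → SW at lon 26°, lat 6°.
Subsquare g=6, d=3: +6·0.0833333° lon, +3·0.0416667° lat → SW at lon 26.5°, lat 6.125°.
Cell spans 0.0833333° lon × 0.0416667° lat.
south 6.1250, north 6.1667.

6.1250, 6.1667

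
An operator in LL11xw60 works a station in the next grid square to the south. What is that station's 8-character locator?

Latitude extended square 0; −1 → -1, wraps to 9, carry into subsquare.
Latitude subsquare w = 22; −1 → 21 = v.
The longitude characters are unchanged.

LL11xv69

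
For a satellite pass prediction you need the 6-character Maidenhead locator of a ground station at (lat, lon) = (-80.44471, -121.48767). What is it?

CA99gn

Offset from 180°W / 90°S: lon 58.5123°, lat 9.5553°.
Field (20°×10°, letters A–R): lon ⌊58.5123/20⌋ = 2 → C; lat ⌊9.5553/10⌋ = 0 → A.
Square (2°×1°, digits 0–9): lon ⌊18.5123/2⌋ = 9; lat ⌊9.5553/1⌋ = 9.
Subsquare (5′×2.5′, letters a–x): lon ⌊0.5123/0.0833333⌋ = 6 → g; lat ⌊0.5553/0.0416667⌋ = 13 → n.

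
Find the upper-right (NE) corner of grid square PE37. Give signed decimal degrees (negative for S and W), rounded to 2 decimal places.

-42.00, 128.00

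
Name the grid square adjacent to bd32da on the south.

Latitude subsquare a = 0; −1 → -1, wraps to 23 = x, carry into square.
Latitude square 2; −1 → 1.
The longitude characters are unchanged.

BD31dx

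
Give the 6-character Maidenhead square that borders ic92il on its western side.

Longitude subsquare i = 8; −1 → 7 = h.
The latitude characters are unchanged.

IC92hl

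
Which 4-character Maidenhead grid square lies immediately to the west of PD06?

Longitude square 0; −1 → -1, wraps to 9, carry into field.
Longitude field P = 15; −1 → 14 = O.
The latitude characters are unchanged.

OD96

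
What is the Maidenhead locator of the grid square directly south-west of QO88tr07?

Longitude extended square 0; −1 → -1, wraps to 9, carry into subsquare.
Longitude subsquare t = 19; −1 → 18 = s.
Latitude extended square 7; −1 → 6.

QO88sr96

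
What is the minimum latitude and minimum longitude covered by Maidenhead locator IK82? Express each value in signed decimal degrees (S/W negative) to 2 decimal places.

12.00, -4.00

Field I=8, K=10: +8·20° lon, +10·10° lat → SW at lon -20°, lat 10°.
Square 8, 2: +8·2° lon, +2·1° lat → SW at lon -4°, lat 12°.
latitude 12.00, longitude -4.00.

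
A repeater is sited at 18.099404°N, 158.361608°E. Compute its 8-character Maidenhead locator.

Offset from 180°W / 90°S: lon 338.36161°, lat 108.09940°.
Field (20°×10°, letters A–R): lon ⌊338.36161/20⌋ = 16 → Q; lat ⌊108.09940/10⌋ = 10 → K.
Square (2°×1°, digits 0–9): lon ⌊18.36161/2⌋ = 9; lat ⌊8.09940/1⌋ = 8.
Subsquare (5′×2.5′, letters a–x): lon ⌊0.36161/0.0833333⌋ = 4 → e; lat ⌊0.09940/0.0416667⌋ = 2 → c.
Extended square (30″×15″, digits 0–9): lon ⌊0.02827/0.00833333⌋ = 3; lat ⌊0.01607/0.00416667⌋ = 3.

QK98ec33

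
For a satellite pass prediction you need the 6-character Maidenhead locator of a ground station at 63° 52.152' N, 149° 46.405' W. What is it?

Shift to the Maidenhead origin (180°W, 90°S): lon 30.2266, lat 153.8692.
Field: 30.2266/20 → 1 → B, 153.8692/10 → 15 → P; chars BP.
Square: 10.2266/2 → 5, 3.8692/1 → 3; chars 53.
Subsquare: 0.2266/0.0833333 → 2 → c, 0.8692/0.0416667 → 20 → u; chars cu.

BP53cu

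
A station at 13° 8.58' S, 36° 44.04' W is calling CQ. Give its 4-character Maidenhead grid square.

HH16

Add 180° to longitude and 90° to latitude: 143.27, 76.86.
Field: 143.27/20 → 7 → H, 76.86/10 → 7 → H; chars HH.
Square: 3.27/2 → 1, 6.86/1 → 6; chars 16.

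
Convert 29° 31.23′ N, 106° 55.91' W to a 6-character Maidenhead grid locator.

DL69mm

Add 180° to longitude and 90° to latitude: 73.0682, 119.5205.
Field: 73.0682/20 → 3 → D, 119.5205/10 → 11 → L; chars DL.
Square: 13.0682/2 → 6, 9.5205/1 → 9; chars 69.
Subsquare: 1.0682/0.0833333 → 12 → m, 0.5205/0.0416667 → 12 → m; chars mm.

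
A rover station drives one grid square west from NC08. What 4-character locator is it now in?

MC98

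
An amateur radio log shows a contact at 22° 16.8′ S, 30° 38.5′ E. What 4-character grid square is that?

KG57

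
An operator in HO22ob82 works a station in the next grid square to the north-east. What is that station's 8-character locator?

HO22ob93

Longitude extended square 8; +1 → 9.
Latitude extended square 2; +1 → 3.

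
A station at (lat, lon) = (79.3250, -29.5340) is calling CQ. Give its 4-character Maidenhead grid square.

HQ59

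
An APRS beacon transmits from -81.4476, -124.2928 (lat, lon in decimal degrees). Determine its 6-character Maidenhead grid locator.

CA78un

Add 180° to longitude and 90° to latitude: 55.7072, 8.5524.
Field (20°×10°, letters A–R): 55.7072/20 → 2 → C, 8.5524/10 → 0 → A; chars CA.
Square (2°×1°, digits 0–9): 15.7072/2 → 7, 8.5524/1 → 8; chars 78.
Subsquare (5′×2.5′, letters a–x): 1.7072/0.0833333 → 20 → u, 0.5524/0.0416667 → 13 → n; chars un.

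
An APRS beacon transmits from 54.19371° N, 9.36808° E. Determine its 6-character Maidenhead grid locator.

Shift to the Maidenhead origin (180°W, 90°S): lon 189.3681, lat 144.1937.
Field: lon ⌊189.3681/20⌋ = 9 → J; lat ⌊144.1937/10⌋ = 14 → O.
Square: lon ⌊9.3681/2⌋ = 4; lat ⌊4.1937/1⌋ = 4.
Subsquare: lon ⌊1.3681/0.0833333⌋ = 16 → q; lat ⌊0.1937/0.0416667⌋ = 4 → e.

JO44qe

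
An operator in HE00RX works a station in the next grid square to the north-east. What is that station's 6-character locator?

HE01sa

Longitude subsquare r = 17; +1 → 18 = s.
Latitude subsquare x = 23; +1 → 24, wraps to 0 = a, carry into square.
Latitude square 0; +1 → 1.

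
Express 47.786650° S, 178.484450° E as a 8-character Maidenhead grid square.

Offset from 180°W / 90°S: lon 358.48445°, lat 42.21335°.
Field (20°×10°, letters A–R): lon ⌊358.48445/20⌋ = 17 → R; lat ⌊42.21335/10⌋ = 4 → E.
Square (2°×1°, digits 0–9): lon ⌊18.48445/2⌋ = 9; lat ⌊2.21335/1⌋ = 2.
Subsquare (5′×2.5′, letters a–x): lon ⌊0.48445/0.0833333⌋ = 5 → f; lat ⌊0.21335/0.0416667⌋ = 5 → f.
Extended square (30″×15″, digits 0–9): lon ⌊0.06778/0.00833333⌋ = 8; lat ⌊0.00502/0.00416667⌋ = 1.

RE92ff81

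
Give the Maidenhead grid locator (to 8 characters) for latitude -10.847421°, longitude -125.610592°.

Offset from 180°W / 90°S: lon 54.38941°, lat 79.15258°.
Field: 54.38941/20 → 2 → C, 79.15258/10 → 7 → H; chars CH.
Square: 14.38941/2 → 7, 9.15258/1 → 9; chars 79.
Subsquare: 0.38941/0.0833333 → 4 → e, 0.15258/0.0416667 → 3 → d; chars ed.
Extended square: 0.05607/0.00833333 → 6, 0.02758/0.00416667 → 6; chars 66.

CH79ed66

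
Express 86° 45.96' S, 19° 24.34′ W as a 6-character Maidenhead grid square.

Shift to the Maidenhead origin (180°W, 90°S): lon 160.5943, lat 3.2340.
Field: 160.5943/20 → 8 → I, 3.2340/10 → 0 → A; chars IA.
Square: 0.5943/2 → 0, 3.2340/1 → 3; chars 03.
Subsquare: 0.5943/0.0833333 → 7 → h, 0.2340/0.0416667 → 5 → f; chars hf.

IA03hf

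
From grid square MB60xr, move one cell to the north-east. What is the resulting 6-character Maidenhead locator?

Longitude subsquare x = 23; +1 → 24, wraps to 0 = a, carry into square.
Longitude square 6; +1 → 7.
Latitude subsquare r = 17; +1 → 18 = s.

MB70as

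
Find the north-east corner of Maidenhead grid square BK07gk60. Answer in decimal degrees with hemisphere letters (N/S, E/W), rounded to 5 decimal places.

Field B=1, K=10: +1·20° lon, +10·10° lat → SW at lon -160°, lat 10°.
Square 0, 7: +0·2° lon, +7·1° lat → SW at lon -160°, lat 17°.
Subsquare g=6, k=10: +6·0.0833333° lon, +10·0.0416667° lat → SW at lon -159.5°, lat 17.4167°.
Extended square 6, 0: +6·0.00833333° lon, +0·0.00416667° lat → SW at lon -159.45°, lat 17.4167°.
Cell spans 0.00833333° lon × 0.00416667° lat. NE corner is SW corner plus one full cell.
latitude 17.42083° N, longitude 159.44167° W.

17.42083° N, 159.44167° W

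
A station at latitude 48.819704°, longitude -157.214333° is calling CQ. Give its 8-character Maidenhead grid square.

BN18jt46

Shift to the Maidenhead origin (180°W, 90°S): lon 22.78567, lat 138.81970.
Field: 22.78567/20 → 1 → B, 138.81970/10 → 13 → N; chars BN.
Square: 2.78567/2 → 1, 8.81970/1 → 8; chars 18.
Subsquare: 0.78567/0.0833333 → 9 → j, 0.81970/0.0416667 → 19 → t; chars jt.
Extended square: 0.03567/0.00833333 → 4, 0.02804/0.00416667 → 6; chars 46.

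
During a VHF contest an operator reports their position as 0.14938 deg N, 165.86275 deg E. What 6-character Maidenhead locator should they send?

RJ20wd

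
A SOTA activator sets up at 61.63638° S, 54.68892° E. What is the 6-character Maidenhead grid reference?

LC78ii

Add 180° to longitude and 90° to latitude: 234.6889, 28.3636.
Field: lon ⌊234.6889/20⌋ = 11 → L; lat ⌊28.3636/10⌋ = 2 → C.
Square: lon ⌊14.6889/2⌋ = 7; lat ⌊8.3636/1⌋ = 8.
Subsquare: lon ⌊0.6889/0.0833333⌋ = 8 → i; lat ⌊0.3636/0.0416667⌋ = 8 → i.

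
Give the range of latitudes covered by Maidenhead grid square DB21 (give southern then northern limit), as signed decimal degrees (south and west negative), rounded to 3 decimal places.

-79.000, -78.000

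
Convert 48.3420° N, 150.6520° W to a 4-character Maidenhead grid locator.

BN48

Add 180° to longitude and 90° to latitude: 29.35, 138.34.
Field (20°×10°, letters A–R): 29.35/20 → 1 → B, 138.34/10 → 13 → N; chars BN.
Square (2°×1°, digits 0–9): 9.35/2 → 4, 8.34/1 → 8; chars 48.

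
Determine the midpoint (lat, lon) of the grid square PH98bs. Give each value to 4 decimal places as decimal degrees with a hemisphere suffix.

Field P=15, H=7: +15·20° lon, +7·10° lat → SW at lon 120°, lat -20°.
Square 9, 8: +9·2° lon, +8·1° lat → SW at lon 138°, lat -12°.
Subsquare b=1, s=18: +1·0.0833333° lon, +18·0.0416667° lat → SW at lon 138.083°, lat -11.25°.
Cell spans 0.0833333° lon × 0.0416667° lat. Centre is SW corner plus half of each.
latitude 11.2292° S, longitude 138.1250° E.

11.2292° S, 138.1250° E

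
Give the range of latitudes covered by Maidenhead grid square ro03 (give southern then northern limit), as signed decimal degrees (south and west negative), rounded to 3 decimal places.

53.000, 54.000

Field R=17, O=14: +17·20° lon, +14·10° lat → SW at lon 160°, lat 50°.
Square 0, 3: +0·2° lon, +3·1° lat → SW at lon 160°, lat 53°.
Cell spans 2° lon × 1° lat.
south 53.000, north 54.000.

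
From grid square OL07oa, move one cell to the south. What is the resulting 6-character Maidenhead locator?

Latitude subsquare a = 0; −1 → -1, wraps to 23 = x, carry into square.
Latitude square 7; −1 → 6.
The longitude characters are unchanged.

OL06ox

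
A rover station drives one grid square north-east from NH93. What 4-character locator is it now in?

OH04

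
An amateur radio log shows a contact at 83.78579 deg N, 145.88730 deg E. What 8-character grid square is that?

Shift to the Maidenhead origin (180°W, 90°S): lon 325.88730, lat 173.78579.
Field (20°×10°, letters A–R): lon ⌊325.88730/20⌋ = 16 → Q; lat ⌊173.78579/10⌋ = 17 → R.
Square (2°×1°, digits 0–9): lon ⌊5.88730/2⌋ = 2; lat ⌊3.78579/1⌋ = 3.
Subsquare (5′×2.5′, letters a–x): lon ⌊1.88730/0.0833333⌋ = 22 → w; lat ⌊0.78579/0.0416667⌋ = 18 → s.
Extended square (30″×15″, digits 0–9): lon ⌊0.05397/0.00833333⌋ = 6; lat ⌊0.03579/0.00416667⌋ = 8.

QR23ws68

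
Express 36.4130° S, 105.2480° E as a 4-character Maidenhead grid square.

Shift to the Maidenhead origin (180°W, 90°S): lon 285.25, lat 53.59.
Field: lon ⌊285.25/20⌋ = 14 → O; lat ⌊53.59/10⌋ = 5 → F.
Square: lon ⌊5.25/2⌋ = 2; lat ⌊3.59/1⌋ = 3.

OF23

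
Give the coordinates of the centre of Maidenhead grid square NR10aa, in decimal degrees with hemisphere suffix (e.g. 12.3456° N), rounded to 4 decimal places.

80.0208° N, 82.0417° E

Field N=13, R=17: +13·20° lon, +17·10° lat → SW at lon 80°, lat 80°.
Square 1, 0: +1·2° lon, +0·1° lat → SW at lon 82°, lat 80°.
Subsquare a=0, a=0: +0·0.0833333° lon, +0·0.0416667° lat → SW at lon 82°, lat 80°.
Cell spans 0.0833333° lon × 0.0416667° lat. Centre is SW corner plus half of each.
latitude 80.0208° N, longitude 82.0417° E.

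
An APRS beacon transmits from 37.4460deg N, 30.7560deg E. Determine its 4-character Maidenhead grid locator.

Shift to the Maidenhead origin (180°W, 90°S): lon 210.76, lat 127.45.
Field (20°×10°, letters A–R): lon ⌊210.76/20⌋ = 10 → K; lat ⌊127.45/10⌋ = 12 → M.
Square (2°×1°, digits 0–9): lon ⌊10.76/2⌋ = 5; lat ⌊7.45/1⌋ = 7.

KM57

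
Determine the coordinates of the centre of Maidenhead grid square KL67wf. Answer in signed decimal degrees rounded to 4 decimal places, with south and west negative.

27.2292, 33.8750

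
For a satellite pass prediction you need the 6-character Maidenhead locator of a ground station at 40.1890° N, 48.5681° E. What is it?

LN40ge

Shift to the Maidenhead origin (180°W, 90°S): lon 228.5681, lat 130.1890.
Field: 228.5681/20 → 11 → L, 130.1890/10 → 13 → N; chars LN.
Square: 8.5681/2 → 4, 0.1890/1 → 0; chars 40.
Subsquare: 0.5681/0.0833333 → 6 → g, 0.1890/0.0416667 → 4 → e; chars ge.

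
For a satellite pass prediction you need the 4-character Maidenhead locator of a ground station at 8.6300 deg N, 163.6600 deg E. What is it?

Add 180° to longitude and 90° to latitude: 343.66, 98.63.
Field (20°×10°, letters A–R): 343.66/20 → 17 → R, 98.63/10 → 9 → J; chars RJ.
Square (2°×1°, digits 0–9): 3.66/2 → 1, 8.63/1 → 8; chars 18.

RJ18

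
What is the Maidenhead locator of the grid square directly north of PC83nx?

PC84na

Latitude subsquare x = 23; +1 → 24, wraps to 0 = a, carry into square.
Latitude square 3; +1 → 4.
The longitude characters are unchanged.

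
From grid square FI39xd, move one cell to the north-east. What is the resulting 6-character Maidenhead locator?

FI49ae

Longitude subsquare x = 23; +1 → 24, wraps to 0 = a, carry into square.
Longitude square 3; +1 → 4.
Latitude subsquare d = 3; +1 → 4 = e.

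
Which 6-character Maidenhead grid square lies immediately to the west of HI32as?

HI22xs

Longitude subsquare a = 0; −1 → -1, wraps to 23 = x, carry into square.
Longitude square 3; −1 → 2.
The latitude characters are unchanged.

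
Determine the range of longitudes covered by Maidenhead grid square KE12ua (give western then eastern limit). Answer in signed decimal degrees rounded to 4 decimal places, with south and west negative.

Field K=10, E=4: +10·20° lon, +4·10° lat → SW at lon 20°, lat -50°.
Square 1, 2: +1·2° lon, +2·1° lat → SW at lon 22°, lat -48°.
Subsquare u=20, a=0: +20·0.0833333° lon, +0·0.0416667° lat → SW at lon 23.6667°, lat -48°.
Cell spans 0.0833333° lon × 0.0416667° lat.
west 23.6667, east 23.7500.

23.6667, 23.7500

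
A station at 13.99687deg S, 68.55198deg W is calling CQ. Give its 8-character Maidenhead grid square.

Offset from 180°W / 90°S: lon 111.44802°, lat 76.00313°.
Field: lon ⌊111.44802/20⌋ = 5 → F; lat ⌊76.00313/10⌋ = 7 → H.
Square: lon ⌊11.44802/2⌋ = 5; lat ⌊6.00313/1⌋ = 6.
Subsquare: lon ⌊1.44802/0.0833333⌋ = 17 → r; lat ⌊0.00313/0.0416667⌋ = 0 → a.
Extended square: lon ⌊0.03135/0.00833333⌋ = 3; lat ⌊0.00313/0.00416667⌋ = 0.

FH56ra30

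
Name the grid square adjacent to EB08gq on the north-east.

EB08hr

Longitude subsquare g = 6; +1 → 7 = h.
Latitude subsquare q = 16; +1 → 17 = r.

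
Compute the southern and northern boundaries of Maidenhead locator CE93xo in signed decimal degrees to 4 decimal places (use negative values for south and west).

-46.4167, -46.3750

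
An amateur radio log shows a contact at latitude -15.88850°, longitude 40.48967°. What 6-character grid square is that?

Add 180° to longitude and 90° to latitude: 220.4897, 74.1115.
Field: 220.4897/20 → 11 → L, 74.1115/10 → 7 → H; chars LH.
Square: 0.4897/2 → 0, 4.1115/1 → 4; chars 04.
Subsquare: 0.4897/0.0833333 → 5 → f, 0.1115/0.0416667 → 2 → c; chars fc.

LH04fc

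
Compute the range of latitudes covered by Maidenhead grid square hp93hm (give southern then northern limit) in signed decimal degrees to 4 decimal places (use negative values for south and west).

Field H=7, P=15: +7·20° lon, +15·10° lat → SW at lon -40°, lat 60°.
Square 9, 3: +9·2° lon, +3·1° lat → SW at lon -22°, lat 63°.
Subsquare h=7, m=12: +7·0.0833333° lon, +12·0.0416667° lat → SW at lon -21.4167°, lat 63.5°.
Cell spans 0.0833333° lon × 0.0416667° lat.
south 63.5000, north 63.5417.

63.5000, 63.5417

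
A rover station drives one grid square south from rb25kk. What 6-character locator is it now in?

RB25kj

Latitude subsquare k = 10; −1 → 9 = j.
The longitude characters are unchanged.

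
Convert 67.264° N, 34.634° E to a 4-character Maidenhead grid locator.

KP77

Offset from 180°W / 90°S: lon 214.63°, lat 157.26°.
Field (20°×10°, letters A–R): lon ⌊214.63/20⌋ = 10 → K; lat ⌊157.26/10⌋ = 15 → P.
Square (2°×1°, digits 0–9): lon ⌊14.63/2⌋ = 7; lat ⌊7.26/1⌋ = 7.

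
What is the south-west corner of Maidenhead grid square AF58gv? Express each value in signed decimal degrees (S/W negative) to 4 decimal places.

-31.1250, -169.5000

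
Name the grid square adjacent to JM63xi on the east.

Longitude subsquare x = 23; +1 → 24, wraps to 0 = a, carry into square.
Longitude square 6; +1 → 7.
The latitude characters are unchanged.

JM73ai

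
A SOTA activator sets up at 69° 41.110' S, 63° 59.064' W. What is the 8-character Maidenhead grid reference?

Add 180° to longitude and 90° to latitude: 116.01560, 20.31483.
Field (20°×10°, letters A–R): lon ⌊116.01560/20⌋ = 5 → F; lat ⌊20.31483/10⌋ = 2 → C.
Square (2°×1°, digits 0–9): lon ⌊16.01560/2⌋ = 8; lat ⌊0.31483/1⌋ = 0.
Subsquare (5′×2.5′, letters a–x): lon ⌊0.01560/0.0833333⌋ = 0 → a; lat ⌊0.31483/0.0416667⌋ = 7 → h.
Extended square (30″×15″, digits 0–9): lon ⌊0.01560/0.00833333⌋ = 1; lat ⌊0.02317/0.00416667⌋ = 5.

FC80ah15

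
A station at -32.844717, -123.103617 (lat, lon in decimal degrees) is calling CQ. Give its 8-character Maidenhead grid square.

CF87kd77

Add 180° to longitude and 90° to latitude: 56.89638, 57.15528.
Field: lon ⌊56.89638/20⌋ = 2 → C; lat ⌊57.15528/10⌋ = 5 → F.
Square: lon ⌊16.89638/2⌋ = 8; lat ⌊7.15528/1⌋ = 7.
Subsquare: lon ⌊0.89638/0.0833333⌋ = 10 → k; lat ⌊0.15528/0.0416667⌋ = 3 → d.
Extended square: lon ⌊0.06305/0.00833333⌋ = 7; lat ⌊0.03028/0.00416667⌋ = 7.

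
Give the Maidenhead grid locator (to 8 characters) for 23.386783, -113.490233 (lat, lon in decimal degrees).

Add 180° to longitude and 90° to latitude: 66.50977, 113.38678.
Field: lon ⌊66.50977/20⌋ = 3 → D; lat ⌊113.38678/10⌋ = 11 → L.
Square: lon ⌊6.50977/2⌋ = 3; lat ⌊3.38678/1⌋ = 3.
Subsquare: lon ⌊0.50977/0.0833333⌋ = 6 → g; lat ⌊0.38678/0.0416667⌋ = 9 → j.
Extended square: lon ⌊0.00977/0.00833333⌋ = 1; lat ⌊0.01178/0.00416667⌋ = 2.

DL33gj12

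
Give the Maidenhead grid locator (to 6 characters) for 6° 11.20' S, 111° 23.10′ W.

DI43ht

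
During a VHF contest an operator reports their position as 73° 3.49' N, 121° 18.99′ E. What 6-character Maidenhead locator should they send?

Shift to the Maidenhead origin (180°W, 90°S): lon 301.3165, lat 163.0582.
Field: 301.3165/20 → 15 → P, 163.0582/10 → 16 → Q; chars PQ.
Square: 1.3165/2 → 0, 3.0582/1 → 3; chars 03.
Subsquare: 1.3165/0.0833333 → 15 → p, 0.0582/0.0416667 → 1 → b; chars pb.

PQ03pb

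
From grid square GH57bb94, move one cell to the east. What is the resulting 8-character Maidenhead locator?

Longitude extended square 9; +1 → 10, wraps to 0, carry into subsquare.
Longitude subsquare b = 1; +1 → 2 = c.
The latitude characters are unchanged.

GH57cb04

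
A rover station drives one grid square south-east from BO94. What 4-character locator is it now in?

Longitude square 9; +1 → 10, wraps to 0, carry into field.
Longitude field B = 1; +1 → 2 = C.
Latitude square 4; −1 → 3.

CO03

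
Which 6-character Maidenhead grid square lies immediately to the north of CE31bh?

Latitude subsquare h = 7; +1 → 8 = i.
The longitude characters are unchanged.

CE31bi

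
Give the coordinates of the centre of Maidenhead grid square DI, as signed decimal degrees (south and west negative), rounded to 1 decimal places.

-5.0, -110.0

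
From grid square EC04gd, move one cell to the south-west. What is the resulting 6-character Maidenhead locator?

Longitude subsquare g = 6; −1 → 5 = f.
Latitude subsquare d = 3; −1 → 2 = c.

EC04fc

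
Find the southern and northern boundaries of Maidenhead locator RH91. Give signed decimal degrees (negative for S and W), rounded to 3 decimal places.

Field R=17, H=7: +17·20° lon, +7·10° lat → SW at lon 160°, lat -20°.
Square 9, 1: +9·2° lon, +1·1° lat → SW at lon 178°, lat -19°.
Cell spans 2° lon × 1° lat.
south -19.000, north -18.000.

-19.000, -18.000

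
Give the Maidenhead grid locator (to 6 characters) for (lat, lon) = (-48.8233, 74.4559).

ME71fe

Offset from 180°W / 90°S: lon 254.4559°, lat 41.1767°.
Field: 254.4559/20 → 12 → M, 41.1767/10 → 4 → E; chars ME.
Square: 14.4559/2 → 7, 1.1767/1 → 1; chars 71.
Subsquare: 0.4559/0.0833333 → 5 → f, 0.1767/0.0416667 → 4 → e; chars fe.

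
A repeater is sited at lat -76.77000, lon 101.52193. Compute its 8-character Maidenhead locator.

OB03sf25

Add 180° to longitude and 90° to latitude: 281.52193, 13.23000.
Field: 281.52193/20 → 14 → O, 13.23000/10 → 1 → B; chars OB.
Square: 1.52193/2 → 0, 3.23000/1 → 3; chars 03.
Subsquare: 1.52193/0.0833333 → 18 → s, 0.23000/0.0416667 → 5 → f; chars sf.
Extended square: 0.02193/0.00833333 → 2, 0.02167/0.00416667 → 5; chars 25.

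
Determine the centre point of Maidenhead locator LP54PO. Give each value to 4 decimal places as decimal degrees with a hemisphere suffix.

64.6042° N, 51.2917° E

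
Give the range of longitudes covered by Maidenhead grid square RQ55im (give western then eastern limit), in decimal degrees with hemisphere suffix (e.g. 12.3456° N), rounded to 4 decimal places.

Field R=17, Q=16: +17·20° lon, +16·10° lat → SW at lon 160°, lat 70°.
Square 5, 5: +5·2° lon, +5·1° lat → SW at lon 170°, lat 75°.
Subsquare i=8, m=12: +8·0.0833333° lon, +12·0.0416667° lat → SW at lon 170.667°, lat 75.5°.
Cell spans 0.0833333° lon × 0.0416667° lat.
west 170.6667° E, east 170.7500° E.

170.6667° E, 170.7500° E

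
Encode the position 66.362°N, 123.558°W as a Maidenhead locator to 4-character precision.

CP86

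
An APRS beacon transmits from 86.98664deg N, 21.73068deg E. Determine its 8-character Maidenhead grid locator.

Add 180° to longitude and 90° to latitude: 201.73068, 176.98664.
Field: 201.73068/20 → 10 → K, 176.98664/10 → 17 → R; chars KR.
Square: 1.73068/2 → 0, 6.98664/1 → 6; chars 06.
Subsquare: 1.73068/0.0833333 → 20 → u, 0.98664/0.0416667 → 23 → x; chars ux.
Extended square: 0.06401/0.00833333 → 7, 0.02831/0.00416667 → 6; chars 76.

KR06ux76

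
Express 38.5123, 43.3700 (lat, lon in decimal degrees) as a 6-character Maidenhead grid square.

Offset from 180°W / 90°S: lon 223.3700°, lat 128.5123°.
Field: lon ⌊223.3700/20⌋ = 11 → L; lat ⌊128.5123/10⌋ = 12 → M.
Square: lon ⌊3.3700/2⌋ = 1; lat ⌊8.5123/1⌋ = 8.
Subsquare: lon ⌊1.3700/0.0833333⌋ = 16 → q; lat ⌊0.5123/0.0416667⌋ = 12 → m.

LM18qm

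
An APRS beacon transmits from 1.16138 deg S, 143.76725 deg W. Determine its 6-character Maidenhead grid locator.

BI88cu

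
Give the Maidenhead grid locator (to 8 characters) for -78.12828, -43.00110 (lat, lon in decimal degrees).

Add 180° to longitude and 90° to latitude: 136.99890, 11.87172.
Field (20°×10°, letters A–R): 136.99890/20 → 6 → G, 11.87172/10 → 1 → B; chars GB.
Square (2°×1°, digits 0–9): 16.99890/2 → 8, 1.87172/1 → 1; chars 81.
Subsquare (5′×2.5′, letters a–x): 0.99890/0.0833333 → 11 → l, 0.87172/0.0416667 → 20 → u; chars lu.
Extended square (30″×15″, digits 0–9): 0.08223/0.00833333 → 9, 0.03839/0.00416667 → 9; chars 99.

GB81lu99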